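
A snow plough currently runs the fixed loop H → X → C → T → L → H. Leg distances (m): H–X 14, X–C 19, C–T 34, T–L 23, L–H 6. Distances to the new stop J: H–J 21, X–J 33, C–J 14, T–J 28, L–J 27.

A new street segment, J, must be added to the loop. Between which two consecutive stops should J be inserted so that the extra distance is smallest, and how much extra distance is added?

+8 m — insert J between C and T.

Insertion cost between consecutive stops i–j is d(i,J) + d(J,j) − d(i,j):
  between H and X: 21 + 33 − 14 = 40
  between X and C: 33 + 14 − 19 = 28
  between C and T: 14 + 28 − 34 = 8
  between T and L: 28 + 27 − 23 = 32
  between L and H: 27 + 21 − 6 = 42
Cheapest insertion is between C and T, adding 8.
New total = 96 + 8 = 104.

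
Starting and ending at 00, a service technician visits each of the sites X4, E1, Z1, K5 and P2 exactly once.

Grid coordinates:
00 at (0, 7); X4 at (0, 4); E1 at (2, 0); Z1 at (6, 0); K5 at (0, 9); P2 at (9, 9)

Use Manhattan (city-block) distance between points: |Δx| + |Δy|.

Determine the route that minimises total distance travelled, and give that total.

There are 60 distinct closed tours to check (reversals are equivalent).
00→X4→E1→Z1→K5→P2→00: 3+6+4+15+9+11 = 48
00→X4→E1→Z1→P2→K5→00: 3+6+4+12+9+2 = 36
00→X4→E1→K5→Z1→P2→00: 3+6+11+15+12+11 = 58
00→X4→E1→K5→P2→Z1→00: 3+6+11+9+12+13 = 54
00→X4→E1→P2→Z1→K5→00: 3+6+16+12+15+2 = 54
00→X4→E1→P2→K5→Z1→00: 3+6+16+9+15+13 = 62
00→X4→Z1→E1→K5→P2→00: 3+10+4+11+9+11 = 48
00→X4→Z1→E1→P2→K5→00: 3+10+4+16+9+2 = 44
00→X4→Z1→K5→E1→P2→00: 3+10+15+11+16+11 = 66
00→X4→Z1→K5→P2→E1→00: 3+10+15+9+16+9 = 62
00→X4→Z1→P2→E1→K5→00: 3+10+12+16+11+2 = 54
00→X4→Z1→P2→K5→E1→00: 3+10+12+9+11+9 = 54
00→X4→K5→E1→Z1→P2→00: 3+5+11+4+12+11 = 46
00→X4→K5→E1→P2→Z1→00: 3+5+11+16+12+13 = 60
… (46 more)
The minimum is 36.
One optimal route: 00 → X4 → E1 → Z1 → P2 → K5 → 00 (or its reverse).

Minimum total distance: 36.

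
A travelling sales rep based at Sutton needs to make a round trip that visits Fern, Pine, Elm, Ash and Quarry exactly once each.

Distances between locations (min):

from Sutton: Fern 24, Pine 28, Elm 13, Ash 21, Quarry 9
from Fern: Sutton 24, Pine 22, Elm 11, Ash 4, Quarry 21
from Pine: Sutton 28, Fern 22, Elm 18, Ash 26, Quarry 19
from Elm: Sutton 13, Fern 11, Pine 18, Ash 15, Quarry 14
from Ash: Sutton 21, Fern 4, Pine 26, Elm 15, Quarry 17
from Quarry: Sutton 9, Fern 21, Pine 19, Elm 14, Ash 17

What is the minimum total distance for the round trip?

Shortest round trip = 82 min.

Sutton→Fern→Pine→Elm→Ash→Quarry→Sutton: 24+22+18+15+17+9 = 105
Sutton→Fern→Pine→Elm→Quarry→Ash→Sutton: 24+22+18+14+17+21 = 116
Sutton→Fern→Pine→Ash→Elm→Quarry→Sutton: 24+22+26+15+14+9 = 110
Sutton→Fern→Pine→Ash→Quarry→Elm→Sutton: 24+22+26+17+14+13 = 116
Sutton→Fern→Pine→Quarry→Elm→Ash→Sutton: 24+22+19+14+15+21 = 115
Sutton→Fern→Pine→Quarry→Ash→Elm→Sutton: 24+22+19+17+15+13 = 110
Sutton→Fern→Elm→Pine→Ash→Quarry→Sutton: 24+11+18+26+17+9 = 105
Sutton→Fern→Elm→Pine→Quarry→Ash→Sutton: 24+11+18+19+17+21 = 110
Sutton→Fern→Elm→Ash→Pine→Quarry→Sutton: 24+11+15+26+19+9 = 104
Sutton→Fern→Elm→Ash→Quarry→Pine→Sutton: 24+11+15+17+19+28 = 114
Sutton→Fern→Elm→Quarry→Pine→Ash→Sutton: 24+11+14+19+26+21 = 115
Sutton→Fern→Elm→Quarry→Ash→Pine→Sutton: 24+11+14+17+26+28 = 120
Sutton→Fern→Ash→Pine→Elm→Quarry→Sutton: 24+4+26+18+14+9 = 95
Sutton→Fern→Ash→Pine→Quarry→Elm→Sutton: 24+4+26+19+14+13 = 100
… (46 more)
Sutton→Elm→Fern→Ash→Pine→Quarry→Sutton: 13+11+4+26+19+9 = 82  ← best
The minimum is 82.
One optimal route: Sutton → Elm → Fern → Ash → Pine → Quarry → Sutton (or its reverse).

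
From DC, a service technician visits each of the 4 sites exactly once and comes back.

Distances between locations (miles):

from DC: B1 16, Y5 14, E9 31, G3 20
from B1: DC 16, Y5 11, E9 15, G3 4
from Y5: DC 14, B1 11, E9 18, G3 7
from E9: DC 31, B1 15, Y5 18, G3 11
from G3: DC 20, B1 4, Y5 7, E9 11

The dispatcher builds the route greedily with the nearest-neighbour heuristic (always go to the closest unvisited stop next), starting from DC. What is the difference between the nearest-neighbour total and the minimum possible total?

8 miles longer than the optimal tour.

From DC: Y5=14, B1=16, G3=20, E9=31 → choose Y5 (14).
From Y5: G3=7, B1=11, E9=18 → choose G3 (7).
From G3: B1=4, E9=11 → choose B1 (4).
From B1: E9=15 → choose E9 (15).
NN route DC → Y5 → G3 → B1 → E9 → DC costs 71.
Optimal: DC → B1 → E9 → G3 → Y5 → DC costs 63 (by enumerating all 12 distinct tours).
Excess = 71 − 63 = 8.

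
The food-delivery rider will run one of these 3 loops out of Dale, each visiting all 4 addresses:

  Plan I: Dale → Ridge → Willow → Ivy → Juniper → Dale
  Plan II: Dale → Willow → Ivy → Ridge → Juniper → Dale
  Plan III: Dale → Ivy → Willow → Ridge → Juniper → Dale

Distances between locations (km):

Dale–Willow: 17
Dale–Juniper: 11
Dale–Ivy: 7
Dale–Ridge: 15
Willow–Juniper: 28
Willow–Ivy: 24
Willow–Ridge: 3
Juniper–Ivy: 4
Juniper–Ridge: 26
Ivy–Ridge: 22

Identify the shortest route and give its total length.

Plan I: 15 + 3 + 24 + 4 + 11 = 57
Plan II: 17 + 24 + 22 + 26 + 11 = 100
Plan III: 7 + 24 + 3 + 26 + 11 = 71

Shortest is Plan I, total 57 km.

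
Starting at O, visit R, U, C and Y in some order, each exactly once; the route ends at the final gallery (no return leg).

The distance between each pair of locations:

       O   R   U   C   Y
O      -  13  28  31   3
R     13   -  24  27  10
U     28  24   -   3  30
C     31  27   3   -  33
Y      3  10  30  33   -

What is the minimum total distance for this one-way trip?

Minimum one-way distance = 40.

There are 4! = 24 possible orderings.
O - R - U - C - Y: 13+24+3+33 = 73
O - R - U - Y - C: 13+24+30+33 = 100
O - R - C - U - Y: 13+27+3+30 = 73
O - R - C - Y - U: 13+27+33+30 = 103
O - R - Y - U - C: 13+10+30+3 = 56
O - R - Y - C - U: 13+10+33+3 = 59
O - U - R - C - Y: 28+24+27+33 = 112
O - U - R - Y - C: 28+24+10+33 = 95
O - U - C - R - Y: 28+3+27+10 = 68
O - U - C - Y - R: 28+3+33+10 = 74
O - U - Y - R - C: 28+30+10+27 = 95
O - U - Y - C - R: 28+30+33+27 = 118
O - C - R - U - Y: 31+27+24+30 = 112
O - C - R - Y - U: 31+27+10+30 = 98
… (10 more)
O - Y - R - U - C: 3+10+24+3 = 40  ← best
The minimum is 40.
One shortest path: O → Y → R → U → C.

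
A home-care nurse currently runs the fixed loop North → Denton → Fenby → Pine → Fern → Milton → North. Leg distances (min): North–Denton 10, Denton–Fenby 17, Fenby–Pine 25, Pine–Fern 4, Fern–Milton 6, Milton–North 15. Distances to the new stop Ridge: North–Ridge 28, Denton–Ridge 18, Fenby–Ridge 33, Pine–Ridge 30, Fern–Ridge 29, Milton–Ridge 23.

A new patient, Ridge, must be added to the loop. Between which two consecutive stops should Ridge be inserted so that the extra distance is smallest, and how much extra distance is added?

Adding 34 min by placing Ridge on the Denton–Fenby leg.

Insertion cost between consecutive stops i–j is d(i,Ridge) + d(Ridge,j) − d(i,j):
  between North and Denton: 28 + 18 − 10 = 36
  between Denton and Fenby: 18 + 33 − 17 = 34
  between Fenby and Pine: 33 + 30 − 25 = 38
  between Pine and Fern: 30 + 29 − 4 = 55
  between Fern and Milton: 29 + 23 − 6 = 46
  between Milton and North: 23 + 28 − 15 = 36
Cheapest insertion is between Denton and Fenby, adding 34.
New total = 77 + 34 = 111.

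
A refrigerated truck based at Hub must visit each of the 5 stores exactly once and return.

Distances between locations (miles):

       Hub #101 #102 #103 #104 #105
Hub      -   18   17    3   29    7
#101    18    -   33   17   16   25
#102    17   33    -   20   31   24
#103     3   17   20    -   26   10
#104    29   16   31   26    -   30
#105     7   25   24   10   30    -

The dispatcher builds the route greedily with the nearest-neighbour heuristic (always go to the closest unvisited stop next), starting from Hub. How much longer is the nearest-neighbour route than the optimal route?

The nearest-neighbour route is 4 miles longer than optimal.

Hub: #103=3, #105=7, #102=17, #101=18, #104=29 ⇒ #103
#103: #105=10, #101=17, #102=20, #104=26 ⇒ #105
#105: #102=24, #101=25, #104=30 ⇒ #102
#102: #104=31, #101=33 ⇒ #104
#104: #101=16 ⇒ #101
NN route Hub → #103 → #105 → #102 → #104 → #101 → Hub costs 102.
Optimal: Hub → #102 → #104 → #101 → #103 → #105 → Hub costs 98 (by enumerating all 60 distinct tours).
Excess = 102 − 98 = 4.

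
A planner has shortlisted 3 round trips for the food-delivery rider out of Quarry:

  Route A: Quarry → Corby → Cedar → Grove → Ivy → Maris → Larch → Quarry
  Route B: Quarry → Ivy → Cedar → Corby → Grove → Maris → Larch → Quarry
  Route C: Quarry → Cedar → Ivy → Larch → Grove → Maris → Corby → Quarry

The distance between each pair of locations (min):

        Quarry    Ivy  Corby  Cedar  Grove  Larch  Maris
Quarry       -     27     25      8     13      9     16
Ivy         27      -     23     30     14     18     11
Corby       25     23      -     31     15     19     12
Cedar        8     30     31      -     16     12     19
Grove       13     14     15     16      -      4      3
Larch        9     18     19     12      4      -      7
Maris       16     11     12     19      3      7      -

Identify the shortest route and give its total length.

Shortest is Route C, total 100 min.

Route A: 25 + 31 + 16 + 14 + 11 + 7 + 9 = 113
Route B: 27 + 30 + 31 + 15 + 3 + 7 + 9 = 122
Route C: 8 + 30 + 18 + 4 + 3 + 12 + 25 = 100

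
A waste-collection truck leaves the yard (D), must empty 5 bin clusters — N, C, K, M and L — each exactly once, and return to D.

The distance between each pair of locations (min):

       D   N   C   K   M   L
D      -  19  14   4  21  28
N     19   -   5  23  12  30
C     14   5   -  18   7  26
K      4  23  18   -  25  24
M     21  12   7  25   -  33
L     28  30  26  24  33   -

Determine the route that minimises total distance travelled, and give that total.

Minimum total distance: 91 min.

With 5 stops there are 5!/2 = 60 distinct round trips (a route and its reverse cost the same).
D → N → C → K → M → L → D: 19+5+18+25+33+28 = 128
D → N → C → K → L → M → D: 19+5+18+24+33+21 = 120
D → N → C → M → K → L → D: 19+5+7+25+24+28 = 108
D → N → C → M → L → K → D: 19+5+7+33+24+4 = 92
D → N → C → L → K → M → D: 19+5+26+24+25+21 = 120
D → N → C → L → M → K → D: 19+5+26+33+25+4 = 112
D → N → K → C → M → L → D: 19+23+18+7+33+28 = 128
D → N → K → C → L → M → D: 19+23+18+26+33+21 = 140
D → N → K → M → C → L → D: 19+23+25+7+26+28 = 128
D → N → K → M → L → C → D: 19+23+25+33+26+14 = 140
D → N → K → L → C → M → D: 19+23+24+26+7+21 = 120
D → N → K → L → M → C → D: 19+23+24+33+7+14 = 120
D → N → M → C → K → L → D: 19+12+7+18+24+28 = 108
D → N → M → C → L → K → D: 19+12+7+26+24+4 = 92
… (46 more)
D → C → M → N → L → K → D: 14+7+12+30+24+4 = 91  ← best
The minimum is 91.
One optimal route: D → C → M → N → L → K → D (or its reverse).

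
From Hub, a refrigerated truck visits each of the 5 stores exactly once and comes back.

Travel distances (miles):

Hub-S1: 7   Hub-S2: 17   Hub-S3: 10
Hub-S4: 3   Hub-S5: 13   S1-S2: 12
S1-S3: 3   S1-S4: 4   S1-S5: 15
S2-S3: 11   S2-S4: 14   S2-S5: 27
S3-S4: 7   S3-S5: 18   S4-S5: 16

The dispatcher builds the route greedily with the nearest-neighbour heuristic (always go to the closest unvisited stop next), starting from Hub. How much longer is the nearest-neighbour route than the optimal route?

2 miles longer than the optimal tour.

Hub: S4=3, S1=7, S3=10, S5=13, S2=17 ⇒ S4
S4: S1=4, S3=7, S2=14, S5=16 ⇒ S1
S1: S3=3, S2=12, S5=15 ⇒ S3
S3: S2=11, S5=18 ⇒ S2
S2: S5=27 ⇒ S5
NN route Hub → S4 → S1 → S3 → S2 → S5 → Hub costs 61.
Optimal: Hub → S4 → S2 → S3 → S1 → S5 → Hub costs 59 (by enumerating all 60 distinct tours).
Excess = 61 − 59 = 2.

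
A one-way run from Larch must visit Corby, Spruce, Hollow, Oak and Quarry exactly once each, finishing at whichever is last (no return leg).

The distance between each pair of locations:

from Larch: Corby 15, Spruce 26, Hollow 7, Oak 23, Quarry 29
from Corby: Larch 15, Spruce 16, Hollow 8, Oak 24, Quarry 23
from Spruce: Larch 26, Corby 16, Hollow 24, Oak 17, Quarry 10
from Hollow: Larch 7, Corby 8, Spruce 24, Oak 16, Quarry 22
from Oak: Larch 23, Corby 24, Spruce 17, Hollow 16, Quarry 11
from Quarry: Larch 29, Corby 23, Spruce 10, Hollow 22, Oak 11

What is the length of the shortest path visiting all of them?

There are 5! = 120 possible orderings.
Larch→Corby→Spruce→Hollow→Oak→Quarry: 15+16+24+16+11 = 82
Larch→Corby→Spruce→Hollow→Quarry→Oak: 15+16+24+22+11 = 88
Larch→Corby→Spruce→Oak→Hollow→Quarry: 15+16+17+16+22 = 86
Larch→Corby→Spruce→Oak→Quarry→Hollow: 15+16+17+11+22 = 81
Larch→Corby→Spruce→Quarry→Hollow→Oak: 15+16+10+22+16 = 79
Larch→Corby→Spruce→Quarry→Oak→Hollow: 15+16+10+11+16 = 68
Larch→Corby→Hollow→Spruce→Oak→Quarry: 15+8+24+17+11 = 75
Larch→Corby→Hollow→Spruce→Quarry→Oak: 15+8+24+10+11 = 68
Larch→Corby→Hollow→Oak→Spruce→Quarry: 15+8+16+17+10 = 66
Larch→Corby→Hollow→Oak→Quarry→Spruce: 15+8+16+11+10 = 60
Larch→Corby→Hollow→Quarry→Spruce→Oak: 15+8+22+10+17 = 72
Larch→Corby→Hollow→Quarry→Oak→Spruce: 15+8+22+11+17 = 73
Larch→Corby→Oak→Spruce→Hollow→Quarry: 15+24+17+24+22 = 102
Larch→Corby→Oak→Spruce→Quarry→Hollow: 15+24+17+10+22 = 88
… (106 more)
Larch→Hollow→Corby→Spruce→Quarry→Oak: 7+8+16+10+11 = 52  ← best
The minimum is 52.
One shortest path: Larch → Hollow → Corby → Spruce → Quarry → Oak.

52 — the minimum one-way total.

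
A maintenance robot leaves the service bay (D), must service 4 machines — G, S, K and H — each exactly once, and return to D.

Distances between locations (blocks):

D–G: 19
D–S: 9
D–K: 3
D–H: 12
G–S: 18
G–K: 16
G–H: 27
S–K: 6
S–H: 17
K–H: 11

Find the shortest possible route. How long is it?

Minimum total distance: 66 blocks.

There are 12 distinct closed tours to check (reversals are equivalent).
D → G → S → K → H → D: 19+18+6+11+12 = 66
D → G → S → H → K → D: 19+18+17+11+3 = 68
D → G → K → S → H → D: 19+16+6+17+12 = 70
D → G → K → H → S → D: 19+16+11+17+9 = 72
D → G → H → S → K → D: 19+27+17+6+3 = 72
D → G → H → K → S → D: 19+27+11+6+9 = 72
D → S → G → K → H → D: 9+18+16+11+12 = 66
D → S → G → H → K → D: 9+18+27+11+3 = 68
D → S → K → G → H → D: 9+6+16+27+12 = 70
D → S → H → G → K → D: 9+17+27+16+3 = 72
D → K → G → S → H → D: 3+16+18+17+12 = 66
D → K → S → G → H → D: 3+6+18+27+12 = 66
The minimum is 66.
One optimal route: D → G → S → K → H → D (or its reverse).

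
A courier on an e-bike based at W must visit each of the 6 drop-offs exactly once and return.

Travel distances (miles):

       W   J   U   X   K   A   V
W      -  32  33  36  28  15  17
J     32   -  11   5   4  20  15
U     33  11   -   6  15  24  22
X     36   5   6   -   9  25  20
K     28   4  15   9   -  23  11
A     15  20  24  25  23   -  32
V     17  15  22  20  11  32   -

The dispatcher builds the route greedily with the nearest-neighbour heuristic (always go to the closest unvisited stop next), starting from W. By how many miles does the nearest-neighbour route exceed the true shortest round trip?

From W: A=15, V=17, K=28, J=32, U=33, X=36 → choose A (15).
From A: J=20, K=23, U=24, X=25, V=32 → choose J (20).
From J: K=4, X=5, U=11, V=15 → choose K (4).
From K: X=9, V=11, U=15 → choose X (9).
From X: U=6, V=20 → choose U (6).
From U: V=22 → choose V (22).
NN route W → A → J → K → X → U → V → W costs 93.
Optimal: W → A → U → X → J → K → V → W costs 82 (by enumerating all 360 distinct tours).
Excess = 93 − 82 = 11.

Excess over optimum: 11 miles.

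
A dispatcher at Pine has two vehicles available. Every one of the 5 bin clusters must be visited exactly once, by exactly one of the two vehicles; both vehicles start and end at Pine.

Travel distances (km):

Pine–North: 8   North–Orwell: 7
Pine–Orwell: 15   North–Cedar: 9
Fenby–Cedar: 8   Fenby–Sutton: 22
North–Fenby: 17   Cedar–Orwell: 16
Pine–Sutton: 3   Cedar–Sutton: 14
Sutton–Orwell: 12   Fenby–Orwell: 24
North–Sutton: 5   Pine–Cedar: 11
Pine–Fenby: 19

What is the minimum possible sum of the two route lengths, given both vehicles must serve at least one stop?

64 km — the smallest possible combined total.

Check every non-empty split of the stops between the two vehicles; for each half take its own optimal tour:
  {North} + {Fenby, Cedar, Sutton, Orwell}: 16 + 58 = 74
  {Fenby} + {North, Cedar, Sutton, Orwell}: 38 + 42 = 80
  {North, Fenby} + {Cedar, Sutton, Orwell}: 44 + 42 = 86
  {Cedar} + {North, Fenby, Sutton, Orwell}: 22 + 58 = 80
  {North, Cedar} + {Fenby, Sutton, Orwell}: 28 + 58 = 86
  {Fenby, Cedar} + {North, Sutton, Orwell}: 38 + 30 = 68
  … (15 splits in total)
  {Sutton} + {North, Fenby, Cedar, Orwell}: 6 + 58 = 64  ← best
Best: vehicle 1 Pine → Sutton → Pine = 6; vehicle 2 Pine → North → Orwell → Fenby → Cedar → Pine = 58; combined 64.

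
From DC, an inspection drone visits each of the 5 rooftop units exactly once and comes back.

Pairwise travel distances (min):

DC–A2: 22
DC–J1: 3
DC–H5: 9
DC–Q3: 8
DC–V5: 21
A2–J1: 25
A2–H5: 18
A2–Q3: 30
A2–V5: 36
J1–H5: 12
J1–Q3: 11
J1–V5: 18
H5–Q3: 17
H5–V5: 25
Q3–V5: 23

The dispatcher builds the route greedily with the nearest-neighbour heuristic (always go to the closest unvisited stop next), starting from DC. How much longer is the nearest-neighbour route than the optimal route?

From DC: J1=3, Q3=8, H5=9, V5=21, A2=22 → choose J1 (3).
From J1: Q3=11, H5=12, V5=18, A2=25 → choose Q3 (11).
From Q3: H5=17, V5=23, A2=30 → choose H5 (17).
From H5: A2=18, V5=25 → choose A2 (18).
From A2: V5=36 → choose V5 (36).
NN route DC → J1 → Q3 → H5 → A2 → V5 → DC costs 106.
Optimal: DC → J1 → H5 → A2 → V5 → Q3 → DC costs 100 (by enumerating all 60 distinct tours).
Excess = 106 − 100 = 6.

The nearest-neighbour route is 6 min longer than optimal.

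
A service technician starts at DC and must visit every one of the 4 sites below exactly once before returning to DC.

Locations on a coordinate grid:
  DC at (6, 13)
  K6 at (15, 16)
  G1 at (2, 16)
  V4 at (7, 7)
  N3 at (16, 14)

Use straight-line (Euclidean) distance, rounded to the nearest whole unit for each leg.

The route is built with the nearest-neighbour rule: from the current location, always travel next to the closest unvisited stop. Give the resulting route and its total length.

37 along DC → G1 → V4 → N3 → K6 → DC.

At DC the remaining stops are G1 5, V4 6, K6 9, N3 10; go to G1.
At G1 the remaining stops are V4 10, K6 13, N3 14; go to V4.
At V4 the remaining stops are N3 11, K6 12; go to N3.
At N3 the remaining stops are K6 2; go to K6.
Return K6→DC: 9.
Total = 5 + 10 + 11 + 2 + 9 = 37.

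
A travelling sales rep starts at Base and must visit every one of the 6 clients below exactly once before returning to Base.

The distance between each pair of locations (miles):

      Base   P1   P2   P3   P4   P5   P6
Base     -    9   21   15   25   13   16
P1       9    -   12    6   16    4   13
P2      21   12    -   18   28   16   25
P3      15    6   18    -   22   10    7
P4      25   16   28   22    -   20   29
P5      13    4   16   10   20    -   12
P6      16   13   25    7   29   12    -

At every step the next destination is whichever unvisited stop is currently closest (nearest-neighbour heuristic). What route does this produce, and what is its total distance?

At Base the remaining stops are P1 9, P5 13, P3 15, P6 16, P2 21, P4 25; go to P1.
At P1 the remaining stops are P5 4, P3 6, P2 12, P6 13, P4 16; go to P5.
At P5 the remaining stops are P3 10, P6 12, P2 16, P4 20; go to P3.
At P3 the remaining stops are P6 7, P2 18, P4 22; go to P6.
At P6 the remaining stops are P2 25, P4 29; go to P2.
At P2 the remaining stops are P4 28; go to P4.
Return P4→Base: 25.
Total = 9 + 4 + 10 + 7 + 25 + 28 + 25 = 108.

108 miles along Base → P1 → P5 → P3 → P6 → P2 → P4 → Base.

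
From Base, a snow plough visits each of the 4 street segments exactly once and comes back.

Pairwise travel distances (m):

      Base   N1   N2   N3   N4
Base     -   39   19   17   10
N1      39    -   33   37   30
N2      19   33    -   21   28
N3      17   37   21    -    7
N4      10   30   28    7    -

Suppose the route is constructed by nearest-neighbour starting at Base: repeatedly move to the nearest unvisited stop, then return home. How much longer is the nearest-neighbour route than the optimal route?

The nearest-neighbour route is 4 m longer than optimal.

From Base: N4=10, N3=17, N2=19, N1=39 → choose N4 (10).
From N4: N3=7, N2=28, N1=30 → choose N3 (7).
From N3: N2=21, N1=37 → choose N2 (21).
From N2: N1=33 → choose N1 (33).
NN route Base → N4 → N3 → N2 → N1 → Base costs 110.
Optimal: Base → N2 → N1 → N3 → N4 → Base costs 106 (by enumerating all 12 distinct tours).
Excess = 110 − 106 = 4.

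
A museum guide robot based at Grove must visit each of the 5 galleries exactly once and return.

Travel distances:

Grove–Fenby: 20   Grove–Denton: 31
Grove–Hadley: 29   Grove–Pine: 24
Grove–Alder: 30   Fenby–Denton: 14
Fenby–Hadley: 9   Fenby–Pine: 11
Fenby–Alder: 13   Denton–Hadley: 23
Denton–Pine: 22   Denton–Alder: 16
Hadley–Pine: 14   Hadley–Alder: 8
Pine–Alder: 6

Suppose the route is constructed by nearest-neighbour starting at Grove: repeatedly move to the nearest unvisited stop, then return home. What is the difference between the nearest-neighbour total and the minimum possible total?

Excess over optimum: 4.

Grove: Fenby=20, Pine=24, Hadley=29, Alder=30, Denton=31 ⇒ Fenby
Fenby: Hadley=9, Pine=11, Alder=13, Denton=14 ⇒ Hadley
Hadley: Alder=8, Pine=14, Denton=23 ⇒ Alder
Alder: Pine=6, Denton=16 ⇒ Pine
Pine: Denton=22 ⇒ Denton
NN route Grove → Fenby → Hadley → Alder → Pine → Denton → Grove costs 96.
Optimal: Grove → Denton → Fenby → Hadley → Alder → Pine → Grove costs 92 (by enumerating all 60 distinct tours).
Excess = 96 − 92 = 4.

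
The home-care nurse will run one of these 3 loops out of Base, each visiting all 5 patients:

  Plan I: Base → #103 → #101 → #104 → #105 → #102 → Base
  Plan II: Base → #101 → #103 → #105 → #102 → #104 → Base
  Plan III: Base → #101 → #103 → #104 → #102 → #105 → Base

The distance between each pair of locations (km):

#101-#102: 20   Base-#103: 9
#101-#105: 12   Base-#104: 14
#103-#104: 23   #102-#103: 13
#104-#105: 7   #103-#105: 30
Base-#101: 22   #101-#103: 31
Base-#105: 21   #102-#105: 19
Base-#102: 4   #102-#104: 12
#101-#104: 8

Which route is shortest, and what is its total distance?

Shortest is Plan I, total 78 km.

Plan I: 9 + 31 + 8 + 7 + 19 + 4 = 78
Plan II: 22 + 31 + 30 + 19 + 12 + 14 = 128
Plan III: 22 + 31 + 23 + 12 + 19 + 21 = 128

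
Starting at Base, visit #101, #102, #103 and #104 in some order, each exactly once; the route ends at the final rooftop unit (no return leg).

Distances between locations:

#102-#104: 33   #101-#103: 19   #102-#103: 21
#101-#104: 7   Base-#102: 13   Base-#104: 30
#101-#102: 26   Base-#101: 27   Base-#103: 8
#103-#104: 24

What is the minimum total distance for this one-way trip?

60 — the minimum one-way total.

There are 4! = 24 possible orderings.
Base → #101 → #102 → #103 → #104: 27+26+21+24 = 98
Base → #101 → #102 → #104 → #103: 27+26+33+24 = 110
Base → #101 → #103 → #102 → #104: 27+19+21+33 = 100
Base → #101 → #103 → #104 → #102: 27+19+24+33 = 103
Base → #101 → #104 → #102 → #103: 27+7+33+21 = 88
Base → #101 → #104 → #103 → #102: 27+7+24+21 = 79
Base → #102 → #101 → #103 → #104: 13+26+19+24 = 82
Base → #102 → #101 → #104 → #103: 13+26+7+24 = 70
Base → #102 → #103 → #101 → #104: 13+21+19+7 = 60
Base → #102 → #103 → #104 → #101: 13+21+24+7 = 65
Base → #102 → #104 → #101 → #103: 13+33+7+19 = 72
Base → #102 → #104 → #103 → #101: 13+33+24+19 = 89
Base → #103 → #101 → #102 → #104: 8+19+26+33 = 86
Base → #103 → #101 → #104 → #102: 8+19+7+33 = 67
… (10 more)
The minimum is 60.
One shortest path: Base → #102 → #103 → #101 → #104.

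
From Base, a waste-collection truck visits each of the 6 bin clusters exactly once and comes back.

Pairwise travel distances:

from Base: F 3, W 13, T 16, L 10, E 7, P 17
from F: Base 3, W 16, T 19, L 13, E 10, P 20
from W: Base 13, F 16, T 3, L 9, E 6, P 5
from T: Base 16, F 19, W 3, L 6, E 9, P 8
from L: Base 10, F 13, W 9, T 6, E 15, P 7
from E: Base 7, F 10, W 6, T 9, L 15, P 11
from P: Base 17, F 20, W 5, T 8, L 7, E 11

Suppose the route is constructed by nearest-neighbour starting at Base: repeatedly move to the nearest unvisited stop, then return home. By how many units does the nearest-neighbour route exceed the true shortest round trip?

From Base: F=3, E=7, L=10, W=13, T=16, P=17 → choose F (3).
From F: E=10, L=13, W=16, T=19, P=20 → choose E (10).
From E: W=6, T=9, P=11, L=15 → choose W (6).
From W: T=3, P=5, L=9 → choose T (3).
From T: L=6, P=8 → choose L (6).
From L: P=7 → choose P (7).
NN route Base → F → E → W → T → L → P → Base costs 52.
Optimal: Base → F → L → P → W → T → E → Base costs 47 (by enumerating all 360 distinct tours).
Excess = 52 − 47 = 5.

5 longer than the optimal tour.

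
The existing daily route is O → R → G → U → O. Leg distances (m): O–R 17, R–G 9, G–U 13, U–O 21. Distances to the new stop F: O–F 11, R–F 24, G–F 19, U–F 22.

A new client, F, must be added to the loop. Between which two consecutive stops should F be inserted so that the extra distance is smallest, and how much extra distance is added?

Insertion cost between consecutive stops i–j is d(i,F) + d(F,j) − d(i,j):
  between O and R: 11 + 24 − 17 = 18
  between R and G: 24 + 19 − 9 = 34
  between G and U: 19 + 22 − 13 = 28
  between U and O: 22 + 11 − 21 = 12
Cheapest insertion is between U and O, adding 12.
New total = 60 + 12 = 72.

Minimum extra distance: 12 m, inserting F between U and O.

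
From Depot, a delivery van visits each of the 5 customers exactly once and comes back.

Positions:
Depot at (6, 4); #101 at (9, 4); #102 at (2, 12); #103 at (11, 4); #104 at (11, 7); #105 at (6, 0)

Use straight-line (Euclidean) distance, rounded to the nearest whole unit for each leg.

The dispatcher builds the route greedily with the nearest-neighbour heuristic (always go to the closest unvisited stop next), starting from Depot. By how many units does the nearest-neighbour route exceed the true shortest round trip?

From Depot: #101=3, #105=4, #103=5, #104=6, #102=9 → choose #101 (3).
From #101: #103=2, #104=4, #105=5, #102=11 → choose #103 (2).
From #103: #104=3, #105=6, #102=12 → choose #104 (3).
From #104: #105=9, #102=10 → choose #105 (9).
From #105: #102=13 → choose #102 (13).
NN route Depot → #101 → #103 → #104 → #105 → #102 → Depot costs 39.
Optimal: Depot → #102 → #104 → #103 → #101 → #105 → Depot costs 33 (by enumerating all 60 distinct tours).
Excess = 39 − 33 = 6.

The nearest-neighbour route is 6 longer than optimal.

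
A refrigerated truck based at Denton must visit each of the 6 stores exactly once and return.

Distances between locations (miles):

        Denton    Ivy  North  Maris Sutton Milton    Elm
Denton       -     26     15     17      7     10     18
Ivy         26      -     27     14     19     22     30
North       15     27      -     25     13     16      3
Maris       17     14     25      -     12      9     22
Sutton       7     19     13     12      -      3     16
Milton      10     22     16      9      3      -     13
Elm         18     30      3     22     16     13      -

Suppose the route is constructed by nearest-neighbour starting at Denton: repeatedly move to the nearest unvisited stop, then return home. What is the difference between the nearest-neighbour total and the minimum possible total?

Denton: Sutton=7, Milton=10, North=15, Maris=17, Elm=18, Ivy=26 ⇒ Sutton
Sutton: Milton=3, Maris=12, North=13, Elm=16, Ivy=19 ⇒ Milton
Milton: Maris=9, Elm=13, North=16, Ivy=22 ⇒ Maris
Maris: Ivy=14, Elm=22, North=25 ⇒ Ivy
Ivy: North=27, Elm=30 ⇒ North
North: Elm=3 ⇒ Elm
NN route Denton → Sutton → Milton → Maris → Ivy → North → Elm → Denton costs 81.
Optimal: Denton → North → Elm → Milton → Maris → Ivy → Sutton → Denton costs 80 (by enumerating all 360 distinct tours).
Excess = 81 − 80 = 1.

The nearest-neighbour route is 1 miles longer than optimal.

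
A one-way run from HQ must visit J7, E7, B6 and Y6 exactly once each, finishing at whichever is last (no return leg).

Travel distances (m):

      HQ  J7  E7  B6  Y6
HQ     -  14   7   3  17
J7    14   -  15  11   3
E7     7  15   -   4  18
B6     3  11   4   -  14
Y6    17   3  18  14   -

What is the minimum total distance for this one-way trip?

Minimum one-way distance = 25 m.

There are 4! = 24 possible orderings.
HQ - J7 - E7 - B6 - Y6: 14+15+4+14 = 47
HQ - J7 - E7 - Y6 - B6: 14+15+18+14 = 61
HQ - J7 - B6 - E7 - Y6: 14+11+4+18 = 47
HQ - J7 - B6 - Y6 - E7: 14+11+14+18 = 57
HQ - J7 - Y6 - E7 - B6: 14+3+18+4 = 39
HQ - J7 - Y6 - B6 - E7: 14+3+14+4 = 35
HQ - E7 - J7 - B6 - Y6: 7+15+11+14 = 47
HQ - E7 - J7 - Y6 - B6: 7+15+3+14 = 39
HQ - E7 - B6 - J7 - Y6: 7+4+11+3 = 25
HQ - E7 - B6 - Y6 - J7: 7+4+14+3 = 28
HQ - E7 - Y6 - J7 - B6: 7+18+3+11 = 39
HQ - E7 - Y6 - B6 - J7: 7+18+14+11 = 50
HQ - B6 - J7 - E7 - Y6: 3+11+15+18 = 47
HQ - B6 - J7 - Y6 - E7: 3+11+3+18 = 35
… (10 more)
The minimum is 25.
One shortest path: HQ → E7 → B6 → J7 → Y6.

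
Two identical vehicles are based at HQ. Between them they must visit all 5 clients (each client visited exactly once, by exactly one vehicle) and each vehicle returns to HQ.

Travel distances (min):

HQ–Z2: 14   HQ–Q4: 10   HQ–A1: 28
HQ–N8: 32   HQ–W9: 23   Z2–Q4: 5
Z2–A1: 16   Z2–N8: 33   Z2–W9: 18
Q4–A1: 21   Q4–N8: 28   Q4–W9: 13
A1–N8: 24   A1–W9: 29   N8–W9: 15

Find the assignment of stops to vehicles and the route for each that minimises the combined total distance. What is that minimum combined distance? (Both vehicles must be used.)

112 min — the smallest possible combined total.

Try each way of splitting the stops between the two vehicles (each non-empty) and, for each split, find the best tour for each vehicle:
  {Z2} + {Q4, A1, N8, W9}: 28 + 90 = 118
  {Q4} + {Z2, A1, N8, W9}: 20 + 92 = 112
  {Z2, Q4} + {A1, N8, W9}: 29 + 90 = 119
  {A1} + {Z2, Q4, N8, W9}: 56 + 79 = 135
  {Z2, A1} + {Q4, N8, W9}: 58 + 70 = 128
  {Q4, A1} + {Z2, N8, W9}: 59 + 79 = 138
  … (15 splits in total)
Best: vehicle 1 HQ → Q4 → HQ = 20; vehicle 2 HQ → Z2 → A1 → N8 → W9 → HQ = 92; combined 112.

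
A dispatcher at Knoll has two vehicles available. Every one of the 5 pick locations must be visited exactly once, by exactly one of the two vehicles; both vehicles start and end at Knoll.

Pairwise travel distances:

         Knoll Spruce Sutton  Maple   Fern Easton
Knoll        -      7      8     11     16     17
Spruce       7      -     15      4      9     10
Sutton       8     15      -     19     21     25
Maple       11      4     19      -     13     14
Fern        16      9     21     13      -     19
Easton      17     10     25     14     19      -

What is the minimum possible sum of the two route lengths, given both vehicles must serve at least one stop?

Minimum combined distance: 76.

Check every non-empty split of the stops between the two vehicles; for each half take its own optimal tour:
  {Spruce} + {Sutton, Maple, Fern, Easton}: 14 + 73 = 87
  {Sutton} + {Spruce, Maple, Fern, Easton}: 16 + 60 = 76
  {Spruce, Sutton} + {Maple, Fern, Easton}: 30 + 60 = 90
  {Maple} + {Spruce, Sutton, Fern, Easton}: 22 + 65 = 87
  {Spruce, Maple} + {Sutton, Fern, Easton}: 22 + 65 = 87
  {Sutton, Maple} + {Spruce, Fern, Easton}: 38 + 52 = 90
  … (15 splits in total)
Best: vehicle 1 Knoll → Sutton → Knoll = 16; vehicle 2 Knoll → Spruce → Maple → Fern → Easton → Knoll = 60; combined 76.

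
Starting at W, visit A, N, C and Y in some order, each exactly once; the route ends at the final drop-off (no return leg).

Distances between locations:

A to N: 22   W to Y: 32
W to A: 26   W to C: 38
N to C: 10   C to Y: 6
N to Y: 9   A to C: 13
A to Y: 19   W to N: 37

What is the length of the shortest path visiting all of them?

Shortest open route: 54.

There are 4! = 24 possible orderings.
W - A - N - C - Y: 26+22+10+6 = 64
W - A - N - Y - C: 26+22+9+6 = 63
W - A - C - N - Y: 26+13+10+9 = 58
W - A - C - Y - N: 26+13+6+9 = 54
W - A - Y - N - C: 26+19+9+10 = 64
W - A - Y - C - N: 26+19+6+10 = 61
W - N - A - C - Y: 37+22+13+6 = 78
W - N - A - Y - C: 37+22+19+6 = 84
W - N - C - A - Y: 37+10+13+19 = 79
W - N - C - Y - A: 37+10+6+19 = 72
W - N - Y - A - C: 37+9+19+13 = 78
W - N - Y - C - A: 37+9+6+13 = 65
W - C - A - N - Y: 38+13+22+9 = 82
W - C - A - Y - N: 38+13+19+9 = 79
… (10 more)
The minimum is 54.
One shortest path: W → A → C → Y → N.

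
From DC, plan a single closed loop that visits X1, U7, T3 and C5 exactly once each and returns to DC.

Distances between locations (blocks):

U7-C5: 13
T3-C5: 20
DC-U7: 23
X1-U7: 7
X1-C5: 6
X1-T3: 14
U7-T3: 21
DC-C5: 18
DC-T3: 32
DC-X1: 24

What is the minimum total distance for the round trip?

There are 12 distinct closed tours to check (reversals are equivalent).
DC - X1 - U7 - T3 - C5 - DC: 24+7+21+20+18 = 90
DC - X1 - U7 - C5 - T3 - DC: 24+7+13+20+32 = 96
DC - X1 - T3 - U7 - C5 - DC: 24+14+21+13+18 = 90
DC - X1 - T3 - C5 - U7 - DC: 24+14+20+13+23 = 94
DC - X1 - C5 - U7 - T3 - DC: 24+6+13+21+32 = 96
DC - X1 - C5 - T3 - U7 - DC: 24+6+20+21+23 = 94
DC - U7 - X1 - T3 - C5 - DC: 23+7+14+20+18 = 82
DC - U7 - X1 - C5 - T3 - DC: 23+7+6+20+32 = 88
DC - U7 - T3 - X1 - C5 - DC: 23+21+14+6+18 = 82
DC - U7 - C5 - X1 - T3 - DC: 23+13+6+14+32 = 88
DC - T3 - X1 - U7 - C5 - DC: 32+14+7+13+18 = 84
DC - T3 - U7 - X1 - C5 - DC: 32+21+7+6+18 = 84
The minimum is 82.
One optimal route: DC → U7 → X1 → T3 → C5 → DC (or its reverse).

Shortest round trip = 82 blocks.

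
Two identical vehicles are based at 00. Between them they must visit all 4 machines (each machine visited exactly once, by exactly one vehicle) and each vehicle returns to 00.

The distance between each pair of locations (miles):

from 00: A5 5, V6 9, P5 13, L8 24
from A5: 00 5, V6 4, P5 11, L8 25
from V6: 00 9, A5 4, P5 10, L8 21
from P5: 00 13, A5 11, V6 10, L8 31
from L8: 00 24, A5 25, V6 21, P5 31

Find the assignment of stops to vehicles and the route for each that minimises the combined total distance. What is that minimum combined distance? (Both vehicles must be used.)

78 miles — the smallest possible combined total.

There are 2^3 − 1 = 7 ways to divide the 4 stops into two non-empty groups. For each, the best each vehicle can do is its own shortest tour through its group:
  {A5} + {V6, P5, L8}: 10 + 68 = 78
  {V6} + {A5, P5, L8}: 18 + 71 = 89
  {A5, V6} + {P5, L8}: 18 + 68 = 86
  {P5} + {A5, V6, L8}: 26 + 54 = 80
  {A5, P5} + {V6, L8}: 29 + 54 = 83
  {V6, P5} + {A5, L8}: 32 + 54 = 86
  … (7 splits in total)
Best: vehicle 1 00 → A5 → 00 = 10; vehicle 2 00 → P5 → V6 → L8 → 00 = 68; combined 78.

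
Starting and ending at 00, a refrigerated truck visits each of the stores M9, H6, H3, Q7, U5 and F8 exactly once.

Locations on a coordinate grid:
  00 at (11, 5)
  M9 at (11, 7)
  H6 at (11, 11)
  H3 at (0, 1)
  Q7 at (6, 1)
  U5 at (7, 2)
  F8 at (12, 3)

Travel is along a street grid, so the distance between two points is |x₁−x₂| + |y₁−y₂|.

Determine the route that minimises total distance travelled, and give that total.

Minimum total distance: 44.

With 6 stops there are 6!/2 = 360 distinct round trips (a route and its reverse cost the same).
00 - M9 - H6 - H3 - Q7 - U5 - F8 - 00: 2+4+21+6+2+6+3 = 44
00 - M9 - H6 - H3 - Q7 - F8 - U5 - 00: 2+4+21+6+8+6+7 = 54
00 - M9 - H6 - H3 - U5 - Q7 - F8 - 00: 2+4+21+8+2+8+3 = 48
00 - M9 - H6 - H3 - U5 - F8 - Q7 - 00: 2+4+21+8+6+8+9 = 58
00 - M9 - H6 - H3 - F8 - Q7 - U5 - 00: 2+4+21+14+8+2+7 = 58
00 - M9 - H6 - H3 - F8 - U5 - Q7 - 00: 2+4+21+14+6+2+9 = 58
00 - M9 - H6 - Q7 - H3 - U5 - F8 - 00: 2+4+15+6+8+6+3 = 44
00 - M9 - H6 - Q7 - H3 - F8 - U5 - 00: 2+4+15+6+14+6+7 = 54
… (352 more)
The minimum is 44.
One optimal route: 00 → M9 → H6 → H3 → Q7 → U5 → F8 → 00 (or its reverse).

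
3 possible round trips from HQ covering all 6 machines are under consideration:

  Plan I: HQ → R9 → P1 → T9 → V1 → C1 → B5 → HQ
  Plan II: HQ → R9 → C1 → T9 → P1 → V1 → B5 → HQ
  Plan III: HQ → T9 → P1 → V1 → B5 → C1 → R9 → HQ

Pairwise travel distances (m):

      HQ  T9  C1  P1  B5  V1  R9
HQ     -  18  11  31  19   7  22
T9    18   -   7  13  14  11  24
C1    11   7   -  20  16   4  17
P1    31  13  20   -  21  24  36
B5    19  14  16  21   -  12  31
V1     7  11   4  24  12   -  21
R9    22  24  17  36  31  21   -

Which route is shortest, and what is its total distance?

Plan I: 22 + 36 + 13 + 11 + 4 + 16 + 19 = 121
Plan II: 22 + 17 + 7 + 13 + 24 + 12 + 19 = 114
Plan III: 18 + 13 + 24 + 12 + 16 + 17 + 22 = 122

114 m — Plan II is the shortest.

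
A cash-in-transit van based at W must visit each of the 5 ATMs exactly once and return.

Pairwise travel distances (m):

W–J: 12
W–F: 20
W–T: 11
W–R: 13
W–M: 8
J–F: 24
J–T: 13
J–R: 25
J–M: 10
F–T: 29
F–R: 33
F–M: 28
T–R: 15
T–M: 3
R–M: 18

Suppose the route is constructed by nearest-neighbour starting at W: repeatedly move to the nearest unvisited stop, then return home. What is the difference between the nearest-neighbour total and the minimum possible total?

W: M=8, T=11, J=12, R=13, F=20 ⇒ M
M: T=3, J=10, R=18, F=28 ⇒ T
T: J=13, R=15, F=29 ⇒ J
J: F=24, R=25 ⇒ F
F: R=33 ⇒ R
NN route W → M → T → J → F → R → W costs 94.
Optimal: W → F → J → M → T → R → W costs 85 (by enumerating all 60 distinct tours).
Excess = 94 − 85 = 9.

The nearest-neighbour route is 9 m longer than optimal.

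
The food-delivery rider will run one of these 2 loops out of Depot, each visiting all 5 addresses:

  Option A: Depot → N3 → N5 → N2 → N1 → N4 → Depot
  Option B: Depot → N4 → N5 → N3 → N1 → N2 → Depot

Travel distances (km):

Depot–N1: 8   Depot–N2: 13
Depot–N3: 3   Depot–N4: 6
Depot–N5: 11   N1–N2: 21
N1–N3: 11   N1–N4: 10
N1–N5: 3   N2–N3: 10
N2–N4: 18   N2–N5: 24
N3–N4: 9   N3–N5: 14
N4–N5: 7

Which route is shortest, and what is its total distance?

72 km — Option B is the shortest.

Option A: 3 + 14 + 24 + 21 + 10 + 6 = 78
Option B: 6 + 7 + 14 + 11 + 21 + 13 = 72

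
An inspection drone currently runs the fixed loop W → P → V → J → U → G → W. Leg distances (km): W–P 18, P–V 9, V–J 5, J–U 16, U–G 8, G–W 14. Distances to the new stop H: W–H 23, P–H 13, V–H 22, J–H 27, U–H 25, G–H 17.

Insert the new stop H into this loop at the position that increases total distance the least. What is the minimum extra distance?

Insertion cost between consecutive stops i–j is d(i,H) + d(H,j) − d(i,j):
  between W and P: 23 + 13 − 18 = 18
  between P and V: 13 + 22 − 9 = 26
  between V and J: 22 + 27 − 5 = 44
  between J and U: 27 + 25 − 16 = 36
  between U and G: 25 + 17 − 8 = 34
  between G and W: 17 + 23 − 14 = 26
Cheapest insertion is between W and P, adding 18.
New total = 70 + 18 = 88.

Minimum extra distance: 18 km, inserting H between W and P.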